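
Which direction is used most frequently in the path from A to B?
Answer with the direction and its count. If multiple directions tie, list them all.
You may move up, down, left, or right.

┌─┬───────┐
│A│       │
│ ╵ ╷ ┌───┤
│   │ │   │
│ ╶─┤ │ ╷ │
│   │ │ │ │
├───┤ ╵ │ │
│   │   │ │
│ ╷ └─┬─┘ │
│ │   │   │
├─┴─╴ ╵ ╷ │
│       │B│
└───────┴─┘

Directions: down, right, up, right, down, down, down, right, up, up, right, down, down, down, down
Counts: {'down': 8, 'right': 4, 'up': 3}
Most common: down (8 times)

Solution:

┌─┬───────┐
│A│↱ ↓    │
│ ╵ ╷ ┌───┤
│↳ ↑│↓│↱ ↓│
│ ╶─┤ │ ╷ │
│   │↓│↑│↓│
├───┤ ╵ │ │
│   │↳ ↑│↓│
│ ╷ └─┬─┘ │
│ │   │  ↓│
├─┴─╴ ╵ ╷ │
│       │B│
└───────┴─┘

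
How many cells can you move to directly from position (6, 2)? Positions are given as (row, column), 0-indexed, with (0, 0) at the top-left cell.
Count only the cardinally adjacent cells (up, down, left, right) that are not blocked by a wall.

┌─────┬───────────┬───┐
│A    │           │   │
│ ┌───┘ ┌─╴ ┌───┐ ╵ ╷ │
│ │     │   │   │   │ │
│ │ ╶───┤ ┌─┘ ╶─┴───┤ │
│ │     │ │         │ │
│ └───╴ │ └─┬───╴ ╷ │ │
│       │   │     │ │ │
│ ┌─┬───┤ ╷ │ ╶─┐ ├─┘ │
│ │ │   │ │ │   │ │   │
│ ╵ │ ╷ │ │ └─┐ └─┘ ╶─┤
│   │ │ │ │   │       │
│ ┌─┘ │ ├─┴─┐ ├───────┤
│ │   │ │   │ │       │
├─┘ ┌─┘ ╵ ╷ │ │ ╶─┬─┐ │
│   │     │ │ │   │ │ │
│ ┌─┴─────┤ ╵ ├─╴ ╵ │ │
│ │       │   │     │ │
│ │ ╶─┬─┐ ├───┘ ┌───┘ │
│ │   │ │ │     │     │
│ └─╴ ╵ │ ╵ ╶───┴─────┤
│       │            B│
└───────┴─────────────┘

Checking passable neighbors of (6, 2):
Neighbors: (5, 2), (6, 1)
Count: 2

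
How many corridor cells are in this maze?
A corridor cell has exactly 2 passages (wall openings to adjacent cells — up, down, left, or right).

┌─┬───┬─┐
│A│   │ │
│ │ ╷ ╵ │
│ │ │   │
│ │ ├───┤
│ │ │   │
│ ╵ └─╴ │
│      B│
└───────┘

Counting cells with exactly 2 passages:
Total corridor cells: 12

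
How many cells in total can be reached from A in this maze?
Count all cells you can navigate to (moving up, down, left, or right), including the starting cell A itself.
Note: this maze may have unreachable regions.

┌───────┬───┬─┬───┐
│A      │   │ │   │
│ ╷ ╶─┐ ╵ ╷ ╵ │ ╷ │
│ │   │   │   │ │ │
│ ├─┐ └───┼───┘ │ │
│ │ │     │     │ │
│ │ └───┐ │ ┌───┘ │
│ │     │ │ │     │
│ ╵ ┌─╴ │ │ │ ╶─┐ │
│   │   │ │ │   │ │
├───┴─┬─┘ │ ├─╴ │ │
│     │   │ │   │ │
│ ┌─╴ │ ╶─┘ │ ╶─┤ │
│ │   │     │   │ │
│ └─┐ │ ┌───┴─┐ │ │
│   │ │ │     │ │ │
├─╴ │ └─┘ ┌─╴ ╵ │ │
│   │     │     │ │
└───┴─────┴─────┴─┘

Using BFS/flood-fill to find all reachable cells from A:
Maze size: 9 × 9 = 81 total cells
All cells are reachable — the maze is fully connected.
Reachable cells: 81

Reachable region (· marks reachable cells):

┌───────┬───┬─┬───┐
│A · · ·│· ·│·│· ·│
│ ╷ ╶─┐ ╵ ╷ ╵ │ ╷ │
│·│· ·│· ·│· ·│·│·│
│ ├─┐ └───┼───┘ │ │
│·│·│· · ·│· · ·│·│
│ │ └───┐ │ ┌───┘ │
│·│· · ·│·│·│· · ·│
│ ╵ ┌─╴ │ │ │ ╶─┐ │
│· ·│· ·│·│·│· ·│·│
├───┴─┬─┘ │ ├─╴ │ │
│· · ·│· ·│·│· ·│·│
│ ┌─╴ │ ╶─┘ │ ╶─┤ │
│·│· ·│· · ·│· ·│·│
│ └─┐ │ ┌───┴─┐ │ │
│· ·│·│·│· · ·│·│·│
├─╴ │ └─┘ ┌─╴ ╵ │ │
│· ·│· · ·│· · ·│·│
└───┴─────┴─────┴─┘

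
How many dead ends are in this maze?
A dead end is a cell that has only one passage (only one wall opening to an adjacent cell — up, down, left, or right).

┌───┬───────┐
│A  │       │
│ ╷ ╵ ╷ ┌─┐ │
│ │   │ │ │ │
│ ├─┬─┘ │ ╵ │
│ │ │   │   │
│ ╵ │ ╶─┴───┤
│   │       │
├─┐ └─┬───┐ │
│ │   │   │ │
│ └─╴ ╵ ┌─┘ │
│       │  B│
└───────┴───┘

Checking each cell for number of passages:

Dead ends found at positions:
  (1, 4)
  (2, 1)
  (4, 0)
  (4, 4)
  (5, 4)
Total dead ends: 5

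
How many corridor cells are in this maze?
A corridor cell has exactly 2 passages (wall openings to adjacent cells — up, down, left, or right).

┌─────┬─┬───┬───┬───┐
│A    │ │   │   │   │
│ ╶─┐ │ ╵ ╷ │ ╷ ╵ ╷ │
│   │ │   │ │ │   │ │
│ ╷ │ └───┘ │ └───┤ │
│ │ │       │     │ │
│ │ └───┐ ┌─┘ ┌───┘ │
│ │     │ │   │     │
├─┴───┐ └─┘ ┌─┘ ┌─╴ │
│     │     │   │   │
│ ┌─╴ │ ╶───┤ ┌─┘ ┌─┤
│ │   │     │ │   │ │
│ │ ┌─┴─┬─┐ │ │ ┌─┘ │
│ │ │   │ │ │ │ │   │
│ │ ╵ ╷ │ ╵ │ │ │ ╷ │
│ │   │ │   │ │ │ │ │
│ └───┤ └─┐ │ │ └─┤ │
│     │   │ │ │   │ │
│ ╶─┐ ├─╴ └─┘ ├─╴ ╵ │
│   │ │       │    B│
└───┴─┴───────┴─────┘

Counting cells with exactly 2 passages:
Total corridor cells: 78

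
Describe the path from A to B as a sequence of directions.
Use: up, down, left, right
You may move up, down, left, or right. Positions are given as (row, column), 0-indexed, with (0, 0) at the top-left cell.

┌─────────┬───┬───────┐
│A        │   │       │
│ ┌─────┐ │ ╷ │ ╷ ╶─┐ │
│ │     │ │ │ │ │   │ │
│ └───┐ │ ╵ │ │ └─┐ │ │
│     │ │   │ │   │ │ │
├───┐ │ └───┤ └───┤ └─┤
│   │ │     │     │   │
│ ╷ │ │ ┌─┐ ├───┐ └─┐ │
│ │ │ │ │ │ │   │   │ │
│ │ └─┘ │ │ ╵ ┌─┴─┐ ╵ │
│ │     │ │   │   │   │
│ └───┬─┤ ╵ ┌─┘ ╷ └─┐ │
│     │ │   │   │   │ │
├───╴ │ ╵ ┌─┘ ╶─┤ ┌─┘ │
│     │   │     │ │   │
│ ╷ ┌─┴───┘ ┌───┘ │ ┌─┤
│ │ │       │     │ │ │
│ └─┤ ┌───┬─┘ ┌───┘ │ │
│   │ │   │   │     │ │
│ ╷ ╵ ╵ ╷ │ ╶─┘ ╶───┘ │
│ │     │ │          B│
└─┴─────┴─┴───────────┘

Finding the path and converting it to directions:
Path through cells: (0,0) → (0,1) → (0,2) → (0,3) → (0,4) → (1,4) → (2,4) → (2,5) → (1,5) → (0,5) → (0,6) → (1,6) → (2,6) → (3,6) → (3,7) → (3,8) → (4,8) → (4,9) → (5,9) → (5,10) → (6,10) → (7,10) → (7,9) → (8,9) → (9,9) → (9,8) → (9,7) → (10,7) → (10,8) → (10,9) → (10,10)
Directions: right, right, right, right, down, down, right, up, up, right, down, down, down, right, right, down, right, down, right, down, down, left, down, down, left, left, down, right, right, right

Solution:

┌─────────┬───┬───────┐
│A → → → ↓│↱ ↓│       │
│ ┌─────┐ │ ╷ │ ╷ ╶─┐ │
│ │     │↓│↑│↓│ │   │ │
│ └───┐ │ ╵ │ │ └─┐ │ │
│     │ │↳ ↑│↓│   │ │ │
├───┐ │ └───┤ └───┤ └─┤
│   │ │     │↳ → ↓│   │
│ ╷ │ │ ┌─┐ ├───┐ └─┐ │
│ │ │ │ │ │ │   │↳ ↓│ │
│ │ └─┘ │ │ ╵ ┌─┴─┐ ╵ │
│ │     │ │   │   │↳ ↓│
│ └───┬─┤ ╵ ┌─┘ ╷ └─┐ │
│     │ │   │   │   │↓│
├───╴ │ ╵ ┌─┘ ╶─┤ ┌─┘ │
│     │   │     │ │↓ ↲│
│ ╷ ┌─┴───┘ ┌───┘ │ ┌─┤
│ │ │       │     │↓│ │
│ └─┤ ┌───┬─┘ ┌───┘ │ │
│   │ │   │   │↓ ← ↲│ │
│ ╷ ╵ ╵ ╷ │ ╶─┘ ╶───┘ │
│ │     │ │    ↳ → → B│
└─┴─────┴─┴───────────┘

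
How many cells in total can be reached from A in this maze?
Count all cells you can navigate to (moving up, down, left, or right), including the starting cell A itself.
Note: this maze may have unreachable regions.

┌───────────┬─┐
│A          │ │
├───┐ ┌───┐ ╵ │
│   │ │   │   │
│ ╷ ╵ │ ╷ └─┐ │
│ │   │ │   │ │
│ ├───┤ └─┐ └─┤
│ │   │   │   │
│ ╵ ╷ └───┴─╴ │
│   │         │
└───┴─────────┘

Using BFS/flood-fill to find all reachable cells from A:
Maze size: 5 × 7 = 35 total cells
All cells are reachable — the maze is fully connected.
Reachable cells: 35

Reachable region (· marks reachable cells):

┌───────────┬─┐
│A · · · · ·│·│
├───┐ ┌───┐ ╵ │
│· ·│·│· ·│· ·│
│ ╷ ╵ │ ╷ └─┐ │
│·│· ·│·│· ·│·│
│ ├───┤ └─┐ └─┤
│·│· ·│· ·│· ·│
│ ╵ ╷ └───┴─╴ │
│· ·│· · · · ·│
└───┴─────────┘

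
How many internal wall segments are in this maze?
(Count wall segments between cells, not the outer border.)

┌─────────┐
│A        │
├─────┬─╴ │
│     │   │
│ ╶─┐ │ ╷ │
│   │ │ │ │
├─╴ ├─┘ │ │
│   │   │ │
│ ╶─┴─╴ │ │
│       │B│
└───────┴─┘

Counting internal wall segments:
Total internal walls: 16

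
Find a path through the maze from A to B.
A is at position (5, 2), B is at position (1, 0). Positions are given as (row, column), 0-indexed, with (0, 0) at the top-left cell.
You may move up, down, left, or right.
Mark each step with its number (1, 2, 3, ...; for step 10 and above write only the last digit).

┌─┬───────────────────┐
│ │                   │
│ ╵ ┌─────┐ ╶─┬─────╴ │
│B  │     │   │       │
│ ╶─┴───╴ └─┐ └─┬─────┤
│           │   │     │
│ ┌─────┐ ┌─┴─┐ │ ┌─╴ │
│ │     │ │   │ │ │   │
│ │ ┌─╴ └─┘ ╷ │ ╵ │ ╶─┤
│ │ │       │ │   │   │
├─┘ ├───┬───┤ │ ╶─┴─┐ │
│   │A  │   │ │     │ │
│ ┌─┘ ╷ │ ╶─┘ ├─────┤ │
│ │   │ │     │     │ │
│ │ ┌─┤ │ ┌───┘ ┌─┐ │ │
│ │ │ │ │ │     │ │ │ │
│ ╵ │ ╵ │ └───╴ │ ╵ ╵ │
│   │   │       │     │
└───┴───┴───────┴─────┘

Finding the shortest path from (5, 2) to (1, 0):
Path length: 60 steps
Directions: down → left → down → down → left → up → up → up → right → up → up → right → right → down → right → right → up → right → down → down → down → left → left → down → down → right → right → right → up → up → right → right → down → down → right → up → up → up → up → left → up → right → up → left → left → down → down → left → up → up → left → up → left → up → left → left → left → left → down → left

Solution:

┌─┬───────────────────┐
│ │8 7 6 5 4          │
│ ╵ ┌─────┐ ╶─┬─────╴ │
│B 9│     │3 2│       │
│ ╶─┴───╴ └─┐ └─┬─────┤
│           │1 0│5 4 3│
│ ┌─────┐ ┌─┴─┐ │ ┌─╴ │
│ │1 2 3│ │7 8│9│6│1 2│
│ │ ┌─╴ └─┘ ╷ │ ╵ │ ╶─┤
│ │0│  4 5 6│9│8 7│0 9│
├─┘ ├───┬───┤ │ ╶─┴─┐ │
│8 9│A  │   │0│     │8│
│ ┌─┘ ╷ │ ╶─┘ ├─────┤ │
│7│2 1│ │3 2 1│0 1 2│7│
│ │ ┌─┤ │ ┌───┘ ┌─┐ │ │
│6│3│ │ │4│    9│ │3│6│
│ ╵ │ ╵ │ └───╴ │ ╵ ╵ │
│5 4│   │5 6 7 8│  4 5│
└───┴───┴───────┴─────┘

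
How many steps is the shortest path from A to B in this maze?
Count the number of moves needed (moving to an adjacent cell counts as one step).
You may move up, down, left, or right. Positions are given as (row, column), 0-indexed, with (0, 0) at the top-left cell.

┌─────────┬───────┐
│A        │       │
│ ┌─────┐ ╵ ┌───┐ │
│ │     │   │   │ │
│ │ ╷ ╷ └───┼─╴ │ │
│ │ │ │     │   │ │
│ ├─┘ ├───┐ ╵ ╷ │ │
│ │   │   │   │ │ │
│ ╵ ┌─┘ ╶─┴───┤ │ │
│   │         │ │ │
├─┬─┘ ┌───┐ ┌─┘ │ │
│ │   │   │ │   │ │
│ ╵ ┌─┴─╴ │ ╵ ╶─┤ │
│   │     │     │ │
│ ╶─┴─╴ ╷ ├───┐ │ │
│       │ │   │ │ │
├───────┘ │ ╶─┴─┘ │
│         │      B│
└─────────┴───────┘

Using BFS to find shortest path:
Start: (0, 0), End: (8, 8)
Path found:
(0,0) → (0,1) → (0,2) → (0,3) → (0,4) → (1,4) → (1,5) → (0,5) → (0,6) → (0,7) → (0,8) → (1,8) → (2,8) → (3,8) → (4,8) → (5,8) → (6,8) → (7,8) → (8,8)
Number of steps: 18

Solution:

┌─────────┬───────┐
│A → → → ↓│↱ → → ↓│
│ ┌─────┐ ╵ ┌───┐ │
│ │     │↳ ↑│   │↓│
│ │ ╷ ╷ └───┼─╴ │ │
│ │ │ │     │   │↓│
│ ├─┘ ├───┐ ╵ ╷ │ │
│ │   │   │   │ │↓│
│ ╵ ┌─┘ ╶─┴───┤ │ │
│   │         │ │↓│
├─┬─┘ ┌───┐ ┌─┘ │ │
│ │   │   │ │   │↓│
│ ╵ ┌─┴─╴ │ ╵ ╶─┤ │
│   │     │     │↓│
│ ╶─┴─╴ ╷ ├───┐ │ │
│       │ │   │ │↓│
├───────┘ │ ╶─┴─┘ │
│         │      B│
└─────────┴───────┘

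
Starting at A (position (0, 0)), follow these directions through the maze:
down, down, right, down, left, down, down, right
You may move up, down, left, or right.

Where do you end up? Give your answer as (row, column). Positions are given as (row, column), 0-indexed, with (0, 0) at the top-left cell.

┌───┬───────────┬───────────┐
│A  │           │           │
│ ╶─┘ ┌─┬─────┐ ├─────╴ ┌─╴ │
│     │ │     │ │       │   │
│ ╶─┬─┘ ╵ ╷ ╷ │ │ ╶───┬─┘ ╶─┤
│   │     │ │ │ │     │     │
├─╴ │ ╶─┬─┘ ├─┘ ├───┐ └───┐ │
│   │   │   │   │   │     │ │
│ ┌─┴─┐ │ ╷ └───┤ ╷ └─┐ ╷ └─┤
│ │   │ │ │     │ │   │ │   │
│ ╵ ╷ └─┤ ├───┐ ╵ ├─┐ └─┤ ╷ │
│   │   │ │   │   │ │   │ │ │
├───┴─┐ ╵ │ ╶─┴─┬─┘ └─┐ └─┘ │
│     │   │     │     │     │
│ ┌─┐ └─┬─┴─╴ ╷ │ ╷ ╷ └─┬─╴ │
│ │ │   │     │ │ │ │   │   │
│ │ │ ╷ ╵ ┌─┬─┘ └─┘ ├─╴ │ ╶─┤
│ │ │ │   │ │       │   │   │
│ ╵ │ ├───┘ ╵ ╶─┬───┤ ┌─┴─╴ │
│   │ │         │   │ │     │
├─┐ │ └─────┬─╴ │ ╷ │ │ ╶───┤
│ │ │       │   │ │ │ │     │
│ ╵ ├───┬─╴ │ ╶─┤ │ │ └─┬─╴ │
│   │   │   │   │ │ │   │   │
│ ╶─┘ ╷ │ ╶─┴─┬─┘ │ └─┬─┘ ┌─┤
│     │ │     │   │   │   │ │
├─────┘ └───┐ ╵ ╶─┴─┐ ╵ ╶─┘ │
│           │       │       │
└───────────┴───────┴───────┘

Following directions step by step:
Start: (0, 0)
  down: (0, 0) → (1, 0)
  down: (1, 0) → (2, 0)
  right: (2, 0) → (2, 1)
  down: (2, 1) → (3, 1)
  left: (3, 1) → (3, 0)
  down: (3, 0) → (4, 0)
  down: (4, 0) → (5, 0)
  right: (5, 0) → (5, 1)
Final position: (5, 1)

Path taken:

┌───┬───────────┬───────────┐
│A  │           │           │
│ ╶─┘ ┌─┬─────┐ ├─────╴ ┌─╴ │
│↓    │ │     │ │       │   │
│ ╶─┬─┘ ╵ ╷ ╷ │ │ ╶───┬─┘ ╶─┤
│↳ ↓│     │ │ │ │     │     │
├─╴ │ ╶─┬─┘ ├─┘ ├───┐ └───┐ │
│↓ ↲│   │   │   │   │     │ │
│ ┌─┴─┐ │ ╷ └───┤ ╷ └─┐ ╷ └─┤
│↓│   │ │ │     │ │   │ │   │
│ ╵ ╷ └─┤ ├───┐ ╵ ├─┐ └─┤ ╷ │
│↳ B│   │ │   │   │ │   │ │ │
├───┴─┐ ╵ │ ╶─┴─┬─┘ └─┐ └─┘ │
│     │   │     │     │     │
│ ┌─┐ └─┬─┴─╴ ╷ │ ╷ ╷ └─┬─╴ │
│ │ │   │     │ │ │ │   │   │
│ │ │ ╷ ╵ ┌─┬─┘ └─┘ ├─╴ │ ╶─┤
│ │ │ │   │ │       │   │   │
│ ╵ │ ├───┘ ╵ ╶─┬───┤ ┌─┴─╴ │
│   │ │         │   │ │     │
├─┐ │ └─────┬─╴ │ ╷ │ │ ╶───┤
│ │ │       │   │ │ │ │     │
│ ╵ ├───┬─╴ │ ╶─┤ │ │ └─┬─╴ │
│   │   │   │   │ │ │   │   │
│ ╶─┘ ╷ │ ╶─┴─┬─┘ │ └─┬─┘ ┌─┤
│     │ │     │   │   │   │ │
├─────┘ └───┐ ╵ ╶─┴─┐ ╵ ╶─┘ │
│           │       │       │
└───────────┴───────┴───────┘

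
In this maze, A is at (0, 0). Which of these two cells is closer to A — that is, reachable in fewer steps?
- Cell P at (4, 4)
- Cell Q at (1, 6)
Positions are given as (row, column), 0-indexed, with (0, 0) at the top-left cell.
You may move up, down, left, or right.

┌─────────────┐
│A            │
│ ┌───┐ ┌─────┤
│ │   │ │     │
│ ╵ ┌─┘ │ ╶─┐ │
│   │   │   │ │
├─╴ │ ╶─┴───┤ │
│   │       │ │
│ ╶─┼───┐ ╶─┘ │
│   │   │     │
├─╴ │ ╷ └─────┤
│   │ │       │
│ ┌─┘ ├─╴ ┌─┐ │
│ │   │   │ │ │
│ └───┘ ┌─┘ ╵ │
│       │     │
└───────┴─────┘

Shortest path A → P at (4, 4): 10 steps
Shortest path A → Q at (1, 6): 15 steps

P is closer (10 steps vs 15 steps).

Path to P:

┌─────────────┐
│A → → ↓      │
│ ┌───┐ ┌─────┤
│ │   │↓│     │
│ ╵ ┌─┘ │ ╶─┐ │
│   │↓ ↲│   │ │
├─╴ │ ╶─┴───┤ │
│   │↳ → ↓  │ │
│ ╶─┼───┐ ╶─┘ │
│   │   │P    │
├─╴ │ ╷ └─────┤
│   │ │       │
│ ┌─┘ ├─╴ ┌─┐ │
│ │   │   │ │ │
│ └───┘ ┌─┘ ╵ │
│       │     │
└───────┴─────┘

Path to Q:

┌─────────────┐
│A → → ↓      │
│ ┌───┐ ┌─────┤
│ │   │↓│    Q│
│ ╵ ┌─┘ │ ╶─┐ │
│   │↓ ↲│   │↑│
├─╴ │ ╶─┴───┤ │
│   │↳ → ↓  │↑│
│ ╶─┼───┐ ╶─┘ │
│   │   │↳ → ↑│
├─╴ │ ╷ └─────┤
│   │ │       │
│ ┌─┘ ├─╴ ┌─┐ │
│ │   │   │ │ │
│ └───┘ ┌─┘ ╵ │
│       │     │
└───────┴─────┘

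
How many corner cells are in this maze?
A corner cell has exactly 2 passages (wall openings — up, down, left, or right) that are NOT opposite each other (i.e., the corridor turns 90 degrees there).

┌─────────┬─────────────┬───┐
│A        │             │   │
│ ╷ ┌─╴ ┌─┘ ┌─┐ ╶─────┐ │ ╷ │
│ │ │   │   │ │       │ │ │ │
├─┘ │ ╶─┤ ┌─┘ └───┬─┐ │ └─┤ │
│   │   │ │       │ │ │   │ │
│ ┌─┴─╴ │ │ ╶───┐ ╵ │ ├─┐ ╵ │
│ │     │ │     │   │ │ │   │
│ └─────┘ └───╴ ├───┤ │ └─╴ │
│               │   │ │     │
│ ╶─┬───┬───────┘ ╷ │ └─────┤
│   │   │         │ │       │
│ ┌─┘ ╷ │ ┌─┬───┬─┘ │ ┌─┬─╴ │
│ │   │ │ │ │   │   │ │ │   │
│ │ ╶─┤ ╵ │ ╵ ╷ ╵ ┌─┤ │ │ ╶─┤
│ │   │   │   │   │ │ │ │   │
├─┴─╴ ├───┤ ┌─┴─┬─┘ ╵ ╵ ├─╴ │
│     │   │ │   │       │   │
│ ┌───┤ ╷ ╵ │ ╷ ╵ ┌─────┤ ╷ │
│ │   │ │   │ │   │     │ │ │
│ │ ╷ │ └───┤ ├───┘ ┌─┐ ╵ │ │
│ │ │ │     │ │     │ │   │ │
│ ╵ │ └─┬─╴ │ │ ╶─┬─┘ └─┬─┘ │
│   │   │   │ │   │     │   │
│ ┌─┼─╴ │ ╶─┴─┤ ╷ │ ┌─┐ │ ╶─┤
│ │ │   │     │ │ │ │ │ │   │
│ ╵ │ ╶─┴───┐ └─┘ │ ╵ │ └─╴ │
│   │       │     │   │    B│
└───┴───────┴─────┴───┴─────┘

Counting corner cells (2 non-opposite passages):
Total corners: 100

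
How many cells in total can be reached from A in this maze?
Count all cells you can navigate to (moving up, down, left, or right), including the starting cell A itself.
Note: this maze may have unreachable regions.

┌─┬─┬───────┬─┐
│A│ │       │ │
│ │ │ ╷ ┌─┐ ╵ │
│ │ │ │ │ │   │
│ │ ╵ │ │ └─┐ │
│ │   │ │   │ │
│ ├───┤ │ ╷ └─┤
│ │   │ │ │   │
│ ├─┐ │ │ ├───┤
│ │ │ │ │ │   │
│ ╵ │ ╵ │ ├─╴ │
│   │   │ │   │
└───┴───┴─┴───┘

Using BFS/flood-fill to find all reachable cells from A:
Maze size: 6 × 7 = 42 total cells
34 cell(s) are walled off and cannot be reached from A.
Reachable cells: 8

Reachable region (· marks reachable cells):

┌─┬─┬───────┬─┐
│A│ │       │ │
│ │ │ ╷ ┌─┐ ╵ │
│·│ │ │ │ │   │
│ │ ╵ │ │ └─┐ │
│·│   │ │   │ │
│ ├───┤ │ ╷ └─┤
│·│   │ │ │   │
│ ├─┐ │ │ ├───┤
│·│·│ │ │ │   │
│ ╵ │ ╵ │ ├─╴ │
│· ·│   │ │   │
└───┴───┴─┴───┘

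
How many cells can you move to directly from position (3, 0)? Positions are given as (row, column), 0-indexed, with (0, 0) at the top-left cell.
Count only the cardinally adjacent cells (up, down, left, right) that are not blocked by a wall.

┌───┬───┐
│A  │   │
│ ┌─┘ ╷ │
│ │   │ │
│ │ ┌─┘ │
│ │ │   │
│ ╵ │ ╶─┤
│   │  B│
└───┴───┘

Checking passable neighbors of (3, 0):
Neighbors: (2, 0), (3, 1)
Count: 2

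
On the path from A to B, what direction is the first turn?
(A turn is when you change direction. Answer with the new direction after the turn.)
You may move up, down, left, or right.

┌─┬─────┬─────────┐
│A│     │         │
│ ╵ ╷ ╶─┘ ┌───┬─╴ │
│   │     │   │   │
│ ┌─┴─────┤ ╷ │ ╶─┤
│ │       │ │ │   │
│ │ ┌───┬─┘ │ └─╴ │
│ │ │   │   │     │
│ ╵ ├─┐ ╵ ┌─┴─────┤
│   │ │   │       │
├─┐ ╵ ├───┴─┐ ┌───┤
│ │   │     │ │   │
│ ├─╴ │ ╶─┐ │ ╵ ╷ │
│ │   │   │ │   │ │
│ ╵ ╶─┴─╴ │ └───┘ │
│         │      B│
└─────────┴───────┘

Directions: down, down, down, down, right, down, right, down, left, down, right, right, right, up, left, up, right, right, down, down, right, right, right
First turn direction: right

Solution:

┌─┬─────┬─────────┐
│A│     │         │
│ ╵ ╷ ╶─┘ ┌───┬─╴ │
│↓  │     │   │   │
│ ┌─┴─────┤ ╷ │ ╶─┤
│↓│       │ │ │   │
│ │ ┌───┬─┘ │ └─╴ │
│↓│ │   │   │     │
│ ╵ ├─┐ ╵ ┌─┴─────┤
│↳ ↓│ │   │       │
├─┐ ╵ ├───┴─┐ ┌───┤
│ │↳ ↓│↱ → ↓│ │   │
│ ├─╴ │ ╶─┐ │ ╵ ╷ │
│ │↓ ↲│↑ ↰│↓│   │ │
│ ╵ ╶─┴─╴ │ └───┘ │
│  ↳ → → ↑│↳ → → B│
└─────────┴───────┘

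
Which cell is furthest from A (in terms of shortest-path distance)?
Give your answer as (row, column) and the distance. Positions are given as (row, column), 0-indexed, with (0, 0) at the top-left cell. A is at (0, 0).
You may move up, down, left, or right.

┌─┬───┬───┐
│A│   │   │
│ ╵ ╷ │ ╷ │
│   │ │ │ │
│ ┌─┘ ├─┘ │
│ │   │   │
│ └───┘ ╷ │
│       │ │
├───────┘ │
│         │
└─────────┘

Computing BFS distances from A to all cells:
Furthest cell: (4, 0)
Distance: 14 steps

Path from A to the furthest cell:

┌─┬───┬───┐
│A│   │   │
│ ╵ ╷ │ ╷ │
│↓  │ │ │ │
│ ┌─┘ ├─┘ │
│↓│   │↱ ↓│
│ └───┘ ╷ │
│↳ → → ↑│↓│
├───────┘ │
│B ← ← ← ↲│
└─────────┘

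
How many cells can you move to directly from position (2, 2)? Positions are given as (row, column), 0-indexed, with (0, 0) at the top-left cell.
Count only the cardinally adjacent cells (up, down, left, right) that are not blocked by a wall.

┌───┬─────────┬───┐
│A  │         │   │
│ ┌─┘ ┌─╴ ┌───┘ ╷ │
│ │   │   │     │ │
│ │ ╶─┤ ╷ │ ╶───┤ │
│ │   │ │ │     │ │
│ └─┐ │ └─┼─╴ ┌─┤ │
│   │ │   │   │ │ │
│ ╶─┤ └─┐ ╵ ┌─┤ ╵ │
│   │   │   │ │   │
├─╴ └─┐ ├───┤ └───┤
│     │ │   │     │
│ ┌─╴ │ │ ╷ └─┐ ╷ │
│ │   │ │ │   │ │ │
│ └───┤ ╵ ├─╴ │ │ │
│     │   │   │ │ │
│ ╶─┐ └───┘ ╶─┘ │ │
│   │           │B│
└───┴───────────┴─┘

Checking passable neighbors of (2, 2):
Neighbors: (3, 2), (2, 1)
Count: 2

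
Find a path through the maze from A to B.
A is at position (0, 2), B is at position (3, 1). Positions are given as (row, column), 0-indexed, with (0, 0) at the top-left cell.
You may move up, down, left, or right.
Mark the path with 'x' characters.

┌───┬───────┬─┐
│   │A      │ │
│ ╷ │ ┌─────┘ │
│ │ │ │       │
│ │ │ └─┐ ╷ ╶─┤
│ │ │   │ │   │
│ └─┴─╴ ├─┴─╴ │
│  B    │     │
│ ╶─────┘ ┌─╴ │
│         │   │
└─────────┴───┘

Finding the shortest path from (0, 2) to (3, 1):
Path length: 6 steps
Directions: down → down → right → down → left → left

Solution:

┌───┬───────┬─┐
│   │A      │ │
│ ╷ │ ┌─────┘ │
│ │ │x│       │
│ │ │ └─┐ ╷ ╶─┤
│ │ │x x│ │   │
│ └─┴─╴ ├─┴─╴ │
│  B x x│     │
│ ╶─────┘ ┌─╴ │
│         │   │
└─────────┴───┘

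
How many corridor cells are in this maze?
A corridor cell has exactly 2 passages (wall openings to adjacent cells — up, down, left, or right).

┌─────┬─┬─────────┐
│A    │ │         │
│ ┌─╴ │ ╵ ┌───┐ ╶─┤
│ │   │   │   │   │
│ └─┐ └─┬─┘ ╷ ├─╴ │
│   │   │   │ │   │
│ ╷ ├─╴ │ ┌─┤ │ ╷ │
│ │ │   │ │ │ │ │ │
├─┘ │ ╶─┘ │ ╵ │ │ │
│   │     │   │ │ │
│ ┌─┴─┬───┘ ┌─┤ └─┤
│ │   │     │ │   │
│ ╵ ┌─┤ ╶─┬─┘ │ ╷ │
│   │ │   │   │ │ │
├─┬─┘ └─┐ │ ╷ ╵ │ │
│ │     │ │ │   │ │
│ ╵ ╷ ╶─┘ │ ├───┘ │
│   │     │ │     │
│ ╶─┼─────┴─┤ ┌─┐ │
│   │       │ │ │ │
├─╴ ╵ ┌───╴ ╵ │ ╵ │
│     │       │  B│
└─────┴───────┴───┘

Counting cells with exactly 2 passages:
Total corridor cells: 72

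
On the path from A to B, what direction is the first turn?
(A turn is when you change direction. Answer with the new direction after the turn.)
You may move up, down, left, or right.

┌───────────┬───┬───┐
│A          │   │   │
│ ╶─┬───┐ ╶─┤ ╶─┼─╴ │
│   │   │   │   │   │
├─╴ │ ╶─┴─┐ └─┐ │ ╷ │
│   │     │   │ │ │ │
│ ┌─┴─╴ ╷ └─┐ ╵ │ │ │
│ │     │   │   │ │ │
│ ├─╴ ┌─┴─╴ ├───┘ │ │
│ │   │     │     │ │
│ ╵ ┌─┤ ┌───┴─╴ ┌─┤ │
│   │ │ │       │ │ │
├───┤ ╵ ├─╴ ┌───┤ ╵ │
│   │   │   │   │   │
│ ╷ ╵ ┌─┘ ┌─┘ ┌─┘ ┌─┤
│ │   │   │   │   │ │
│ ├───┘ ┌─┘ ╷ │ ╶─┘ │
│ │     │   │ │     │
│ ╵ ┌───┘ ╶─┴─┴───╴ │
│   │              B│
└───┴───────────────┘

Directions: down, right, down, left, down, down, down, right, up, right, up, right, up, right, down, right, down, left, left, down, down, left, down, left, up, left, down, down, down, right, up, right, right, up, right, up, right, up, right, right, up, right, up, up, up, right, down, down, down, down, down, left, down, left, down, right, right, down
First turn direction: right

Solution:

┌───────────┬───┬───┐
│A          │   │   │
│ ╶─┬───┐ ╶─┤ ╶─┼─╴ │
│↳ ↓│   │   │   │↱ ↓│
├─╴ │ ╶─┴─┐ └─┐ │ ╷ │
│↓ ↲│  ↱ ↓│   │ │↑│↓│
│ ┌─┴─╴ ╷ └─┐ ╵ │ │ │
│↓│  ↱ ↑│↳ ↓│   │↑│↓│
│ ├─╴ ┌─┴─╴ ├───┘ │ │
│↓│↱ ↑│↓ ← ↲│  ↱ ↑│↓│
│ ╵ ┌─┤ ┌───┴─╴ ┌─┤ │
│↳ ↑│ │↓│  ↱ → ↑│ │↓│
├───┤ ╵ ├─╴ ┌───┤ ╵ │
│↓ ↰│↓ ↲│↱ ↑│   │↓ ↲│
│ ╷ ╵ ┌─┘ ┌─┘ ┌─┘ ┌─┤
│↓│↑ ↲│↱ ↑│   │↓ ↲│ │
│ ├───┘ ┌─┘ ╷ │ ╶─┘ │
│↓│↱ → ↑│   │ │↳ → ↓│
│ ╵ ┌───┘ ╶─┴─┴───╴ │
│↳ ↑│              B│
└───┴───────────────┘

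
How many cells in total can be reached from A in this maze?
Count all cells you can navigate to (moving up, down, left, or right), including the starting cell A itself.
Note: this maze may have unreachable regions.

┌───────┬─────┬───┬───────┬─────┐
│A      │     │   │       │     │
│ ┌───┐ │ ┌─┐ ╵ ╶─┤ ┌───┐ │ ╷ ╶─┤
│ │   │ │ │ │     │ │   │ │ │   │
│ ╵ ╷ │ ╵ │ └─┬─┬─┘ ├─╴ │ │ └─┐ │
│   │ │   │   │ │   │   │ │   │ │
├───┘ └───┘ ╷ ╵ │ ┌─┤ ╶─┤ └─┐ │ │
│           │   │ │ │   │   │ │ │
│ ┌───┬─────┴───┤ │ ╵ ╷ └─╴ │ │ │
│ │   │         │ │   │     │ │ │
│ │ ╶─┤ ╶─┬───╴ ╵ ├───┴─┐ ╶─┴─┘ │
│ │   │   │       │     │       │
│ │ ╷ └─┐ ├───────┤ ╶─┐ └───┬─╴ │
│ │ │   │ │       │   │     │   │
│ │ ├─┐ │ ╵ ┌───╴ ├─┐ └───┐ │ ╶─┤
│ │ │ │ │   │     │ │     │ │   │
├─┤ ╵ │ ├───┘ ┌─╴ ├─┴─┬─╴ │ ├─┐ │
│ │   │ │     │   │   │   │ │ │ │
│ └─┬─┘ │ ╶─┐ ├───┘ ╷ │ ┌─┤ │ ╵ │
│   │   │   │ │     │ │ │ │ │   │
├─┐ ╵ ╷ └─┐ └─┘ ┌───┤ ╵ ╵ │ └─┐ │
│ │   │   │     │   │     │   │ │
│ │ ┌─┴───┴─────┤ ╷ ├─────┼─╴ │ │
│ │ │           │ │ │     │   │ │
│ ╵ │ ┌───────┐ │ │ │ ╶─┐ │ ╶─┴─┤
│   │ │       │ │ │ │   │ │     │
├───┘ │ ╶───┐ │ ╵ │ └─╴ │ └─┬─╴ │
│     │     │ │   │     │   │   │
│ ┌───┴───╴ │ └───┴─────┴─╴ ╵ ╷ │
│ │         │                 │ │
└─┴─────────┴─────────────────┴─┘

Using BFS/flood-fill to find all reachable cells from A:
Maze size: 15 × 16 = 240 total cells
202 cell(s) are walled off and cannot be reached from A.
Reachable cells: 38

Reachable region (· marks reachable cells):

┌───────┬─────┬───┬───────┬─────┐
│A · · ·│· · ·│· ·│       │     │
│ ┌───┐ │ ┌─┐ ╵ ╶─┤ ┌───┐ │ ╷ ╶─┤
│·│· ·│·│·│·│· · ·│ │   │ │ │   │
│ ╵ ╷ │ ╵ │ └─┬─┬─┘ ├─╴ │ │ └─┐ │
│· ·│·│· ·│· ·│·│   │   │ │   │ │
├───┘ └───┘ ╷ ╵ │ ┌─┤ ╶─┤ └─┐ │ │
│· · · · · ·│· ·│ │ │   │   │ │ │
│ ┌───┬─────┴───┤ │ ╵ ╷ └─╴ │ │ │
│·│   │         │ │   │     │ │ │
│ │ ╶─┤ ╶─┬───╴ ╵ ├───┴─┐ ╶─┴─┘ │
│·│   │   │       │     │       │
│ │ ╷ └─┐ ├───────┤ ╶─┐ └───┬─╴ │
│·│ │   │ │       │   │     │   │
│ │ ├─┐ │ ╵ ┌───╴ ├─┐ └───┐ │ ╶─┤
│·│ │ │ │   │     │ │     │ │   │
├─┤ ╵ │ ├───┘ ┌─╴ ├─┴─┬─╴ │ ├─┐ │
│ │   │ │     │   │   │   │ │ │ │
│ └─┬─┘ │ ╶─┐ ├───┘ ╷ │ ┌─┤ │ ╵ │
│   │   │   │ │     │ │ │ │ │   │
├─┐ ╵ ╷ └─┐ └─┘ ┌───┤ ╵ ╵ │ └─┐ │
│ │   │   │     │   │     │   │ │
│ │ ┌─┴───┴─────┤ ╷ ├─────┼─╴ │ │
│ │ │           │ │ │     │   │ │
│ ╵ │ ┌───────┐ │ │ │ ╶─┐ │ ╶─┴─┤
│   │ │       │ │ │ │   │ │     │
├───┘ │ ╶───┐ │ ╵ │ └─╴ │ └─┬─╴ │
│     │     │ │   │     │   │   │
│ ┌───┴───╴ │ └───┴─────┴─╴ ╵ ╷ │
│ │         │                 │ │
└─┴─────────┴─────────────────┴─┘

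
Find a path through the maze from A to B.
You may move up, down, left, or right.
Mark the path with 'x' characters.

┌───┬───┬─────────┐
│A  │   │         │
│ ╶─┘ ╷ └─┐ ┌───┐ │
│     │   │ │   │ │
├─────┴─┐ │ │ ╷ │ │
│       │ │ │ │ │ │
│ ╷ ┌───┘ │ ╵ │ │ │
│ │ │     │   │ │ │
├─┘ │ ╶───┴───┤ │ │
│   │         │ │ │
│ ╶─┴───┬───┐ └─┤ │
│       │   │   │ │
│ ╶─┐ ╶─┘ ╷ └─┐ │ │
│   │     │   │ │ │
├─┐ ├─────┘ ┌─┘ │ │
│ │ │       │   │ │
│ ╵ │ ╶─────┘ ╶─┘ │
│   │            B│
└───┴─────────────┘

Finding the shortest path through the maze:
Path length: 24 steps
Directions: down → right → right → up → right → down → right → down → down → left → left → down → right → right → right → right → down → right → down → down → left → down → right → right

Solution:

┌───┬───┬─────────┐
│A  │x x│         │
│ ╶─┘ ╷ └─┐ ┌───┐ │
│x x x│x x│ │   │ │
├─────┴─┐ │ │ ╷ │ │
│       │x│ │ │ │ │
│ ╷ ┌───┘ │ ╵ │ │ │
│ │ │x x x│   │ │ │
├─┘ │ ╶───┴───┤ │ │
│   │x x x x x│ │ │
│ ╶─┴───┬───┐ └─┤ │
│       │   │x x│ │
│ ╶─┐ ╶─┘ ╷ └─┐ │ │
│   │     │   │x│ │
├─┐ ├─────┘ ┌─┘ │ │
│ │ │       │x x│ │
│ ╵ │ ╶─────┘ ╶─┘ │
│   │        x x B│
└───┴─────────────┘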